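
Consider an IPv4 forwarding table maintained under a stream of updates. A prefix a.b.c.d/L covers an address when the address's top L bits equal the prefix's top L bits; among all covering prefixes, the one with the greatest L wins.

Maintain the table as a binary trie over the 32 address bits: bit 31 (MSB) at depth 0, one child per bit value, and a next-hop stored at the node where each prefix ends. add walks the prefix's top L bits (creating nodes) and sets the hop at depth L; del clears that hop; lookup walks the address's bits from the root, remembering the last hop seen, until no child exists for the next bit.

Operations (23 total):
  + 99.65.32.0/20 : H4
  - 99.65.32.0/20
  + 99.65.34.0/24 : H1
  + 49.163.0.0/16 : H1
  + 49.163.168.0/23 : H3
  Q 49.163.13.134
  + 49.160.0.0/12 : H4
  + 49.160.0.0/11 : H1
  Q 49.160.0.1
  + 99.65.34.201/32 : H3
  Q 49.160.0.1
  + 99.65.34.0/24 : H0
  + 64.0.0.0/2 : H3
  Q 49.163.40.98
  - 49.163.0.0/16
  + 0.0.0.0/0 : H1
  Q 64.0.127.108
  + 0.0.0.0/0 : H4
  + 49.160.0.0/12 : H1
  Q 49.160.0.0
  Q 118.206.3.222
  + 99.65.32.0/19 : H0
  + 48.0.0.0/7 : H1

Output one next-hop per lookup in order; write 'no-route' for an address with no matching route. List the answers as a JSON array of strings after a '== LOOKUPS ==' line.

Apply in order:
  add 99.65.32.0/20 -> H4 at depth 20
  - 99.65.32.0/20 clear@20
  add 99.65.34.0/24 -> H1 at depth 24
  add 49.163.0.0/16 -> H1 at depth 16
  add 49.163.168.0/23 -> H3 at depth 23
  Q 49.163.13.134: descend 0011000110100011 ; hops seen [H1] ; pick H1
  add 49.160.0.0/12 -> H4 at depth 12
  add 49.160.0.0/11 -> H1 at depth 11
  Q 49.160.0.1: descend 00110001101000 ; hops seen [H1,H4] ; pick H4
  add 99.65.34.201/32 -> H3 at depth 32
  Q 49.160.0.1: descend 00110001101000 ; hops seen [H1,H4] ; pick H4
  add 99.65.34.0/24 -> H0 at depth 24
  add 64.0.0.0/2 -> H3 at depth 2
  Q 49.163.40.98: descend 0011000110100011 ; hops seen [H1,H4,H1] ; pick H1
  - 49.163.0.0/16 clear@16
  add 0.0.0.0/0 -> H1 at depth 0
  Q 64.0.127.108: descend 01 ; hops seen [H1,H3] ; pick H3
  add 0.0.0.0/0 -> H4 at depth 0
  add 49.160.0.0/12 -> H1 at depth 12
  Q 49.160.0.0: descend 00110001101000 ; hops seen [H4,H1,H1] ; pick H1
  Q 118.206.3.222: descend 011 ; hops seen [H4,H3] ; pick H3
  add 99.65.32.0/19 -> H0 at depth 19
  add 48.0.0.0/7 -> H1 at depth 7

== LOOKUPS ==
["H1","H4","H4","H1","H3","H1","H3"]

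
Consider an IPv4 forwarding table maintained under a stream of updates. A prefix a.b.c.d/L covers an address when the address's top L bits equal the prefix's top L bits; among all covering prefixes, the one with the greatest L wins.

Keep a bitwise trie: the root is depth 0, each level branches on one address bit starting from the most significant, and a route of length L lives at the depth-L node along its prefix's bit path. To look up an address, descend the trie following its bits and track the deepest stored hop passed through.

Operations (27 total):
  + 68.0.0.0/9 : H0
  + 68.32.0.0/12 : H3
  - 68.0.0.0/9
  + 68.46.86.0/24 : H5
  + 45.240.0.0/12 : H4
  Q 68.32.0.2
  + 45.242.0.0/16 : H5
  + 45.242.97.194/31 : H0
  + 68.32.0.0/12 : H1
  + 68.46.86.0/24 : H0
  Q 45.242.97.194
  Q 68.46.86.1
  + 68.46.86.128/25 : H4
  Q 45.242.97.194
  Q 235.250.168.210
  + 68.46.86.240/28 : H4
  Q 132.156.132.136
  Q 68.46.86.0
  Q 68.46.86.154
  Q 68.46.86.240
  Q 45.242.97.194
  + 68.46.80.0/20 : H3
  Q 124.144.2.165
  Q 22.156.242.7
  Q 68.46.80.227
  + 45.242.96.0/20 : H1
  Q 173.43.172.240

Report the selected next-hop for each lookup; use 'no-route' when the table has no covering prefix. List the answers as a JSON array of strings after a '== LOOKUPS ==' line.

Trace:
  add 68.0.0.0/9 -> H0 at depth 9
  add 68.32.0.0/12 -> H3 at depth 12
  del 68.0.0.0/9 (clear depth 9)
  add 68.46.86.0/24 -> H5 at depth 24
  add 45.240.0.0/12 -> H4 at depth 12
  lookup 68.32.0.2: bits 010001000010 walk d0:-→d1:-→d2:-→d3:-→d4:-→d5:-→d6:-→d7:-→d8:-→d9:-→d10:-→d11:-→d12:H3 -> H3
  add 45.242.0.0/16 -> H5 at depth 16
  add 45.242.97.194/31 -> H0 at depth 31
  add 68.32.0.0/12 -> H1 at depth 12
  add 68.46.86.0/24 -> H0 at depth 24
  lookup 45.242.97.194: bits 0010110111110010011000011100001 walk d0:-→d1:-→d2:-→d3:-→d4:-→d5:-→d6:-→d7:-→d8:-→d9:-→d10:-→d11:-→d12:H4→d13:-→d14:-→d15:-→d16:H5→d17:-→d18:-→d19:-→d20:-→d21:-→d22:-→d23:-→d24:-→d25:-→d26:-→d27:-→d28:-→d29:-→d30:-→d31:H0 -> H0
  lookup 68.46.86.1: bits 010001000010111001010110 walk d0:-→d1:-→d2:-→d3:-→d4:-→d5:-→d6:-→d7:-→d8:-→d9:-→d10:-→d11:-→d12:H1→d13:-→d14:-→d15:-→d16:-→d17:-→d18:-→d19:-→d20:-→d21:-→d22:-→d23:-→d24:H0 -> H0
  add 68.46.86.128/25 -> H4 at depth 25
  lookup 45.242.97.194: bits 0010110111110010011000011100001 walk d0:-→d1:-→d2:-→d3:-→d4:-→d5:-→d6:-→d7:-→d8:-→d9:-→d10:-→d11:-→d12:H4→d13:-→d14:-→d15:-→d16:H5→d17:-→d18:-→d19:-→d20:-→d21:-→d22:-→d23:-→d24:-→d25:-→d26:-→d27:-→d28:-→d29:-→d30:-→d31:H0 -> H0
  lookup 235.250.168.210: bits ε walk d0:- -> no-route
  add 68.46.86.240/28 -> H4 at depth 28
  lookup 132.156.132.136: bits ε walk d0:- -> no-route
  lookup 68.46.86.0: bits 010001000010111001010110 walk d0:-→d1:-→d2:-→d3:-→d4:-→d5:-→d6:-→d7:-→d8:-→d9:-→d10:-→d11:-→d12:H1→d13:-→d14:-→d15:-→d16:-→d17:-→d18:-→d19:-→d20:-→d21:-→d22:-→d23:-→d24:H0 -> H0
  lookup 68.46.86.154: bits 0100010000101110010101101 walk d0:-→d1:-→d2:-→d3:-→d4:-→d5:-→d6:-→d7:-→d8:-→d9:-→d10:-→d11:-→d12:H1→d13:-→d14:-→d15:-→d16:-→d17:-→d18:-→d19:-→d20:-→d21:-→d22:-→d23:-→d24:H0→d25:H4 -> H4
  lookup 68.46.86.240: bits 0100010000101110010101101111 walk d0:-→d1:-→d2:-→d3:-→d4:-→d5:-→d6:-→d7:-→d8:-→d9:-→d10:-→d11:-→d12:H1→d13:-→d14:-→d15:-→d16:-→d17:-→d18:-→d19:-→d20:-→d21:-→d22:-→d23:-→d24:H0→d25:H4→d26:-→d27:-→d28:H4 -> H4
  lookup 45.242.97.194: bits 0010110111110010011000011100001 walk d0:-→d1:-→d2:-→d3:-→d4:-→d5:-→d6:-→d7:-→d8:-→d9:-→d10:-→d11:-→d12:H4→d13:-→d14:-→d15:-→d16:H5→d17:-→d18:-→d19:-→d20:-→d21:-→d22:-→d23:-→d24:-→d25:-→d26:-→d27:-→d28:-→d29:-→d30:-→d31:H0 -> H0
  add 68.46.80.0/20 -> H3 at depth 20
  lookup 124.144.2.165: bits 01 walk d0:-→d1:-→d2:- -> no-route
  lookup 22.156.242.7: bits 00 walk d0:-→d1:-→d2:- -> no-route
  lookup 68.46.80.227: bits 010001000010111001010 walk d0:-→d1:-→d2:-→d3:-→d4:-→d5:-→d6:-→d7:-→d8:-→d9:-→d10:-→d11:-→d12:H1→d13:-→d14:-→d15:-→d16:-→d17:-→d18:-→d19:-→d20:H3→d21:- -> H3
  add 45.242.96.0/20 -> H1 at depth 20
  lookup 173.43.172.240: bits ε walk d0:- -> no-route

== LOOKUPS ==
["H3","H0","H0","H0","no-route","no-route","H0","H4","H4","H0","no-route","no-route","H3","no-route"]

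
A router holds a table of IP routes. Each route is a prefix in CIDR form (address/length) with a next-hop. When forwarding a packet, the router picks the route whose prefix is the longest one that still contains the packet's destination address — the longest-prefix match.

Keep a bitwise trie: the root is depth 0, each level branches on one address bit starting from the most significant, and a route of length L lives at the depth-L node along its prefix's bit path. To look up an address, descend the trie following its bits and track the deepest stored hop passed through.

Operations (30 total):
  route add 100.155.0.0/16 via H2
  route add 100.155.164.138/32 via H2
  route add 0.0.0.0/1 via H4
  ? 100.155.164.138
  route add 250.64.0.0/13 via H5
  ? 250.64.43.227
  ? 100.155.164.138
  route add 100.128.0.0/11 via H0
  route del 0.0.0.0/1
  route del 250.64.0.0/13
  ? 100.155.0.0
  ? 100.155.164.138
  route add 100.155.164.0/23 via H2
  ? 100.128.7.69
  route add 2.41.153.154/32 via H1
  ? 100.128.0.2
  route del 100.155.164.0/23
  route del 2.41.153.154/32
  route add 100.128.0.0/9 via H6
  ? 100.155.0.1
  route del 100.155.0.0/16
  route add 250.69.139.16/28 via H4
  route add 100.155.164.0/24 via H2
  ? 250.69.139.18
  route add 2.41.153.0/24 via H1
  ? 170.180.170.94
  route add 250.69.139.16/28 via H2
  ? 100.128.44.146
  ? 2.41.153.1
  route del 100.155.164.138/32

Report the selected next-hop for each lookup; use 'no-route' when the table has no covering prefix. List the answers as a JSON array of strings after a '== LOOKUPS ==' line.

Process each operation:
  + 100.155.0.0/16 (H2) depth=16
  + 100.155.164.138/32 (H2) depth=32
  + 0.0.0.0/1 (H4) depth=1
  ? 100.155.164.138  path d0:-→d1:H4→d2:-→d3:-→d4:-→d5:-→d6:-→d7:-→d8:-→d9:-→d10:-→d11:-→d12:-→d13:-→d14:-→d15:-→d16:H2→d17:-→d18:-→d19:-→d20:-→d21:-→d22:-→d23:-→d24:-→d25:-→d26:-→d27:-→d28:-→d29:-→d30:-→d31:-→d32:H2  best=H2
  + 250.64.0.0/13 (H5) depth=13
  ? 250.64.43.227  path d0:-→d1:-→d2:-→d3:-→d4:-→d5:-→d6:-→d7:-→d8:-→d9:-→d10:-→d11:-→d12:-→d13:H5  best=H5
  ? 100.155.164.138  path d0:-→d1:H4→d2:-→d3:-→d4:-→d5:-→d6:-→d7:-→d8:-→d9:-→d10:-→d11:-→d12:-→d13:-→d14:-→d15:-→d16:H2→d17:-→d18:-→d19:-→d20:-→d21:-→d22:-→d23:-→d24:-→d25:-→d26:-→d27:-→d28:-→d29:-→d30:-→d31:-→d32:H2  best=H2
  + 100.128.0.0/11 (H0) depth=11
  - 0.0.0.0/1 clear@1
  - 250.64.0.0/13 clear@13
  ? 100.155.0.0  path d0:-→d1:-→d2:-→d3:-→d4:-→d5:-→d6:-→d7:-→d8:-→d9:-→d10:-→d11:H0→d12:-→d13:-→d14:-→d15:-→d16:H2  best=H2
  ? 100.155.164.138  path d0:-→d1:-→d2:-→d3:-→d4:-→d5:-→d6:-→d7:-→d8:-→d9:-→d10:-→d11:H0→d12:-→d13:-→d14:-→d15:-→d16:H2→d17:-→d18:-→d19:-→d20:-→d21:-→d22:-→d23:-→d24:-→d25:-→d26:-→d27:-→d28:-→d29:-→d30:-→d31:-→d32:H2  best=H2
  + 100.155.164.0/23 (H2) depth=23
  ? 100.128.7.69  path d0:-→d1:-→d2:-→d3:-→d4:-→d5:-→d6:-→d7:-→d8:-→d9:-→d10:-→d11:H0  best=H0
  + 2.41.153.154/32 (H1) depth=32
  ? 100.128.0.2  path d0:-→d1:-→d2:-→d3:-→d4:-→d5:-→d6:-→d7:-→d8:-→d9:-→d10:-→d11:H0  best=H0
  - 100.155.164.0/23 clear@23
  - 2.41.153.154/32 clear@32
  + 100.128.0.0/9 (H6) depth=9
  ? 100.155.0.1  path d0:-→d1:-→d2:-→d3:-→d4:-→d5:-→d6:-→d7:-→d8:-→d9:H6→d10:-→d11:H0→d12:-→d13:-→d14:-→d15:-→d16:H2  best=H2
  - 100.155.0.0/16 clear@16
  + 250.69.139.16/28 (H4) depth=28
  + 100.155.164.0/24 (H2) depth=24
  ? 250.69.139.18  path d0:-→d1:-→d2:-→d3:-→d4:-→d5:-→d6:-→d7:-→d8:-→d9:-→d10:-→d11:-→d12:-→d13:-→d14:-→d15:-→d16:-→d17:-→d18:-→d19:-→d20:-→d21:-→d22:-→d23:-→d24:-→d25:-→d26:-→d27:-→d28:H4  best=H4
  + 2.41.153.0/24 (H1) depth=24
  ? 170.180.170.94  path d0:-→d1:-  best=no-route
  + 250.69.139.16/28 (H2) depth=28
  ? 100.128.44.146  path d0:-→d1:-→d2:-→d3:-→d4:-→d5:-→d6:-→d7:-→d8:-→d9:H6→d10:-→d11:H0  best=H0
  ? 2.41.153.1  path d0:-→d1:-→d2:-→d3:-→d4:-→d5:-→d6:-→d7:-→d8:-→d9:-→d10:-→d11:-→d12:-→d13:-→d14:-→d15:-→d16:-→d17:-→d18:-→d19:-→d20:-→d21:-→d22:-→d23:-→d24:H1  best=H1
  - 100.155.164.138/32 clear@32

== LOOKUPS ==
["H2","H5","H2","H2","H2","H0","H0","H2","H4","no-route","H0","H1"]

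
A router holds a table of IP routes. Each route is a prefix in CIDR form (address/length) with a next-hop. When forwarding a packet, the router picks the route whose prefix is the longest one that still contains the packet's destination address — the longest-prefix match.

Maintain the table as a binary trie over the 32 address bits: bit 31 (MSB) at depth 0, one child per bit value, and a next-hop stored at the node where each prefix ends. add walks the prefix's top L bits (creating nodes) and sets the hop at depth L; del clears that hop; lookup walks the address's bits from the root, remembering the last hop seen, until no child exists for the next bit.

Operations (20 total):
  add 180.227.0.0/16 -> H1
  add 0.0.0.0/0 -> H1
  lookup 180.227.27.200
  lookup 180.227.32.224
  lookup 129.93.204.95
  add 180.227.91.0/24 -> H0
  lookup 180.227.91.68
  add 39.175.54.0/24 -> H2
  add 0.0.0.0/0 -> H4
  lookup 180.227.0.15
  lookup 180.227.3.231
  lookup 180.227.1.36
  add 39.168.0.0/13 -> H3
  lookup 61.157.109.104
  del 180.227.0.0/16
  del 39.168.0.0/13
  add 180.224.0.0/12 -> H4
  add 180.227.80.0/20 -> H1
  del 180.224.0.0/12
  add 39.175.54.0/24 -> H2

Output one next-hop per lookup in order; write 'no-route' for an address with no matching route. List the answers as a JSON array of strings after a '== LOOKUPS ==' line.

Process each operation:
  add 180.227.0.0/16 -> H1 at depth 16
  add 0.0.0.0/0 -> H1 at depth 0
  Q 180.227.27.200: descend 1011010011100011 ; hops seen [H1,H1] ; pick H1
  Q 180.227.32.224: descend 1011010011100011 ; hops seen [H1,H1] ; pick H1
  Q 129.93.204.95: descend 10 ; hops seen [H1] ; pick H1
  add 180.227.91.0/24 -> H0 at depth 24
  Q 180.227.91.68: descend 101101001110001101011011 ; hops seen [H1,H1,H0] ; pick H0
  add 39.175.54.0/24 -> H2 at depth 24
  add 0.0.0.0/0 -> H4 at depth 0
  Q 180.227.0.15: descend 10110100111000110 ; hops seen [H4,H1] ; pick H1
  Q 180.227.3.231: descend 10110100111000110 ; hops seen [H4,H1] ; pick H1
  Q 180.227.1.36: descend 10110100111000110 ; hops seen [H4,H1] ; pick H1
  add 39.168.0.0/13 -> H3 at depth 13
  Q 61.157.109.104: descend 001 ; hops seen [H4] ; pick H4
  - 180.227.0.0/16 clear@16
  - 39.168.0.0/13 clear@13
  add 180.224.0.0/12 -> H4 at depth 12
  add 180.227.80.0/20 -> H1 at depth 20
  - 180.224.0.0/12 clear@12
  add 39.175.54.0/24 -> H2 at depth 24

== LOOKUPS ==
["H1","H1","H1","H0","H1","H1","H1","H4"]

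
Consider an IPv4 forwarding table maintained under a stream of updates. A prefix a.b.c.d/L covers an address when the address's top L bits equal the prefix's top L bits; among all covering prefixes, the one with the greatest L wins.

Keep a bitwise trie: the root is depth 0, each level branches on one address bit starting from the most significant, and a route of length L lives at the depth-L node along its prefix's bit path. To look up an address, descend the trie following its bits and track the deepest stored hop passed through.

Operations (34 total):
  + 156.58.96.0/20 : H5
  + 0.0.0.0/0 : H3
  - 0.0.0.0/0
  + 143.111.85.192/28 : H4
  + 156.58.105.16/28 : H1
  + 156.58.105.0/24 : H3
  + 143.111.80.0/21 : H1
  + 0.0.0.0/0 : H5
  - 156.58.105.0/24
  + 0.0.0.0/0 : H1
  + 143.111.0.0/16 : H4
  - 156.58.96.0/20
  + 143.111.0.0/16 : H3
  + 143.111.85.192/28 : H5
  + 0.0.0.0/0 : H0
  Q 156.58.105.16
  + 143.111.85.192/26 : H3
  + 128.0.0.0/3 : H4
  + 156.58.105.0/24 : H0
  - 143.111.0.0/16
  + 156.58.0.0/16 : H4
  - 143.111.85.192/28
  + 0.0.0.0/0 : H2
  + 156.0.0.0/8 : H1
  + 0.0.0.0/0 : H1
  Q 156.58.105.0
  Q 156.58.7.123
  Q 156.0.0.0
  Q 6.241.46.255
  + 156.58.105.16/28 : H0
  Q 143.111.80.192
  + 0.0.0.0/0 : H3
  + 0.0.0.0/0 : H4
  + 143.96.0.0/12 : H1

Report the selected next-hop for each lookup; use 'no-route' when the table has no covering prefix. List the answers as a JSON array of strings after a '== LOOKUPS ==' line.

Apply in order:
  + 156.58.96.0/20 (H5) depth=20
  + 0.0.0.0/0 (H3) depth=0
  del 0.0.0.0/0 (clear depth 0)
  + 143.111.85.192/28 (H4) depth=28
  + 156.58.105.16/28 (H1) depth=28
  + 156.58.105.0/24 (H3) depth=24
  + 143.111.80.0/21 (H1) depth=21
  + 0.0.0.0/0 (H5) depth=0
  del 156.58.105.0/24 (clear depth 24)
  + 0.0.0.0/0 (H1) depth=0
  + 143.111.0.0/16 (H4) depth=16
  del 156.58.96.0/20 (clear depth 20)
  + 143.111.0.0/16 (H3) depth=16
  + 143.111.85.192/28 (H5) depth=28
  + 0.0.0.0/0 (H0) depth=0
  lookup 156.58.105.16: bits 1001110000111010011010010001 walk d0:H0→d1:-→d2:-→d3:-→d4:-→d5:-→d6:-→d7:-→d8:-→d9:-→d10:-→d11:-→d12:-→d13:-→d14:-→d15:-→d16:-→d17:-→d18:-→d19:-→d20:-→d21:-→d22:-→d23:-→d24:-→d25:-→d26:-→d27:-→d28:H1 -> H1
  + 143.111.85.192/26 (H3) depth=26
  + 128.0.0.0/3 (H4) depth=3
  + 156.58.105.0/24 (H0) depth=24
  del 143.111.0.0/16 (clear depth 16)
  + 156.58.0.0/16 (H4) depth=16
  del 143.111.85.192/28 (clear depth 28)
  + 0.0.0.0/0 (H2) depth=0
  + 156.0.0.0/8 (H1) depth=8
  + 0.0.0.0/0 (H1) depth=0
  lookup 156.58.105.0: bits 100111000011101001101001000 walk d0:H1→d1:-→d2:-→d3:H4→d4:-→d5:-→d6:-→d7:-→d8:H1→d9:-→d10:-→d11:-→d12:-→d13:-→d14:-→d15:-→d16:H4→d17:-→d18:-→d19:-→d20:-→d21:-→d22:-→d23:-→d24:H0→d25:-→d26:-→d27:- -> H0
  lookup 156.58.7.123: bits 10011100001110100 walk d0:H1→d1:-→d2:-→d3:H4→d4:-→d5:-→d6:-→d7:-→d8:H1→d9:-→d10:-→d11:-→d12:-→d13:-→d14:-→d15:-→d16:H4→d17:- -> H4
  lookup 156.0.0.0: bits 1001110000 walk d0:H1→d1:-→d2:-→d3:H4→d4:-→d5:-→d6:-→d7:-→d8:H1→d9:-→d10:- -> H1
  lookup 6.241.46.255: bits ε walk d0:H1 -> H1
  + 156.58.105.16/28 (H0) depth=28
  lookup 143.111.80.192: bits 100011110110111101010 walk d0:H1→d1:-→d2:-→d3:H4→d4:-→d5:-→d6:-→d7:-→d8:-→d9:-→d10:-→d11:-→d12:-→d13:-→d14:-→d15:-→d16:-→d17:-→d18:-→d19:-→d20:-→d21:H1 -> H1
  + 0.0.0.0/0 (H3) depth=0
  + 0.0.0.0/0 (H4) depth=0
  + 143.96.0.0/12 (H1) depth=12

== LOOKUPS ==
["H1","H0","H4","H1","H1","H1"]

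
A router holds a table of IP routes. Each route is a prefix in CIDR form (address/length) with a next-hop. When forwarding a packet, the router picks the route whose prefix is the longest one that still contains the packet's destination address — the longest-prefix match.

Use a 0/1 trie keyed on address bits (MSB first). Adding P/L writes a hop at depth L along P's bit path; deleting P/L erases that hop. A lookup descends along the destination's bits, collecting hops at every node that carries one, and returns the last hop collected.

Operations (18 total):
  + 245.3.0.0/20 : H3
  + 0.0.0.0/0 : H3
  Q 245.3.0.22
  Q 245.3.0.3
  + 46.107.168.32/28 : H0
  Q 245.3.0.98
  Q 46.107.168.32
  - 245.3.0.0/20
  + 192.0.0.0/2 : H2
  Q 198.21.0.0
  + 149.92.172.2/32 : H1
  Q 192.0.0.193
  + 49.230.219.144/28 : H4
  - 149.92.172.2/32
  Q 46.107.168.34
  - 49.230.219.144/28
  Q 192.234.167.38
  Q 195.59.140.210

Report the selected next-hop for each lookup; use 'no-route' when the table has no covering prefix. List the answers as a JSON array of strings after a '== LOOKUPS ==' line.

Trace:
  add 245.3.0.0/20 -> H3 at depth 20
  add 0.0.0.0/0 -> H3 at depth 0
  ? 245.3.0.22  path d0:H3→d1:-→d2:-→d3:-→d4:-→d5:-→d6:-→d7:-→d8:-→d9:-→d10:-→d11:-→d12:-→d13:-→d14:-→d15:-→d16:-→d17:-→d18:-→d19:-→d20:H3  best=H3
  ? 245.3.0.3  path d0:H3→d1:-→d2:-→d3:-→d4:-→d5:-→d6:-→d7:-→d8:-→d9:-→d10:-→d11:-→d12:-→d13:-→d14:-→d15:-→d16:-→d17:-→d18:-→d19:-→d20:H3  best=H3
  add 46.107.168.32/28 -> H0 at depth 28
  ? 245.3.0.98  path d0:H3→d1:-→d2:-→d3:-→d4:-→d5:-→d6:-→d7:-→d8:-→d9:-→d10:-→d11:-→d12:-→d13:-→d14:-→d15:-→d16:-→d17:-→d18:-→d19:-→d20:H3  best=H3
  ? 46.107.168.32  path d0:H3→d1:-→d2:-→d3:-→d4:-→d5:-→d6:-→d7:-→d8:-→d9:-→d10:-→d11:-→d12:-→d13:-→d14:-→d15:-→d16:-→d17:-→d18:-→d19:-→d20:-→d21:-→d22:-→d23:-→d24:-→d25:-→d26:-→d27:-→d28:H0  best=H0
  - 245.3.0.0/20 clear@20
  add 192.0.0.0/2 -> H2 at depth 2
  ? 198.21.0.0  path d0:H3→d1:-→d2:H2  best=H2
  add 149.92.172.2/32 -> H1 at depth 32
  ? 192.0.0.193  path d0:H3→d1:-→d2:H2  best=H2
  add 49.230.219.144/28 -> H4 at depth 28
  - 149.92.172.2/32 clear@32
  ? 46.107.168.34  path d0:H3→d1:-→d2:-→d3:-→d4:-→d5:-→d6:-→d7:-→d8:-→d9:-→d10:-→d11:-→d12:-→d13:-→d14:-→d15:-→d16:-→d17:-→d18:-→d19:-→d20:-→d21:-→d22:-→d23:-→d24:-→d25:-→d26:-→d27:-→d28:H0  best=H0
  - 49.230.219.144/28 clear@28
  ? 192.234.167.38  path d0:H3→d1:-→d2:H2  best=H2
  ? 195.59.140.210  path d0:H3→d1:-→d2:H2  best=H2

== LOOKUPS ==
["H3","H3","H3","H0","H2","H2","H0","H2","H2"]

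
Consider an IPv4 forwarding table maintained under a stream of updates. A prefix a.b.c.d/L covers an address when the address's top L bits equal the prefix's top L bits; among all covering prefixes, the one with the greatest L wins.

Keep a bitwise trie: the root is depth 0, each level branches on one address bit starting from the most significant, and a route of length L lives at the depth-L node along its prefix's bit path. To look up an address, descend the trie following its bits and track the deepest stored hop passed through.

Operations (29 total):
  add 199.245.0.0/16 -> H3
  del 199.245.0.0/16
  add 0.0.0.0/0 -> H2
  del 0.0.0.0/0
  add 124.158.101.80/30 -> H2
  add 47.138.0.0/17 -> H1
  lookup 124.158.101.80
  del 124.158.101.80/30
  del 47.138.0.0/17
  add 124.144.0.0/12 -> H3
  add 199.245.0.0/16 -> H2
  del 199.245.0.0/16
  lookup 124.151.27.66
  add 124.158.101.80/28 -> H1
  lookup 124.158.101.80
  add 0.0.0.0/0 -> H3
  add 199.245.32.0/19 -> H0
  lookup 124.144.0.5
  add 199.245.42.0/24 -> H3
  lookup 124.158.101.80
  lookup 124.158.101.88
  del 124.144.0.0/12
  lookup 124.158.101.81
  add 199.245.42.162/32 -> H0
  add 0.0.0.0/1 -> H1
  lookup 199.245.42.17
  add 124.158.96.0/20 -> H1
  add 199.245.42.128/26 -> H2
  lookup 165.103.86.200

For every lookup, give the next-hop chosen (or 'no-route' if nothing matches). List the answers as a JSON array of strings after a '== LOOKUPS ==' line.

Trace:
  + 199.245.0.0/16 (H3) depth=16
  del 199.245.0.0/16 (clear depth 16)
  + 0.0.0.0/0 (H2) depth=0
  del 0.0.0.0/0 (clear depth 0)
  + 124.158.101.80/30 (H2) depth=30
  + 47.138.0.0/17 (H1) depth=17
  lookup 124.158.101.80: bits 011111001001111001100101010100 walk d0:-→d1:-→d2:-→d3:-→d4:-→d5:-→d6:-→d7:-→d8:-→d9:-→d10:-→d11:-→d12:-→d13:-→d14:-→d15:-→d16:-→d17:-→d18:-→d19:-→d20:-→d21:-→d22:-→d23:-→d24:-→d25:-→d26:-→d27:-→d28:-→d29:-→d30:H2 -> H2
  del 124.158.101.80/30 (clear depth 30)
  del 47.138.0.0/17 (clear depth 17)
  + 124.144.0.0/12 (H3) depth=12
  + 199.245.0.0/16 (H2) depth=16
  del 199.245.0.0/16 (clear depth 16)
  lookup 124.151.27.66: bits 011111001001 walk d0:-→d1:-→d2:-→d3:-→d4:-→d5:-→d6:-→d7:-→d8:-→d9:-→d10:-→d11:-→d12:H3 -> H3
  + 124.158.101.80/28 (H1) depth=28
  lookup 124.158.101.80: bits 011111001001111001100101010100 walk d0:-→d1:-→d2:-→d3:-→d4:-→d5:-→d6:-→d7:-→d8:-→d9:-→d10:-→d11:-→d12:H3→d13:-→d14:-→d15:-→d16:-→d17:-→d18:-→d19:-→d20:-→d21:-→d22:-→d23:-→d24:-→d25:-→d26:-→d27:-→d28:H1→d29:-→d30:- -> H1
  + 0.0.0.0/0 (H3) depth=0
  + 199.245.32.0/19 (H0) depth=19
  lookup 124.144.0.5: bits 011111001001 walk d0:H3→d1:-→d2:-→d3:-→d4:-→d5:-→d6:-→d7:-→d8:-→d9:-→d10:-→d11:-→d12:H3 -> H3
  + 199.245.42.0/24 (H3) depth=24
  lookup 124.158.101.80: bits 011111001001111001100101010100 walk d0:H3→d1:-→d2:-→d3:-→d4:-→d5:-→d6:-→d7:-→d8:-→d9:-→d10:-→d11:-→d12:H3→d13:-→d14:-→d15:-→d16:-→d17:-→d18:-→d19:-→d20:-→d21:-→d22:-→d23:-→d24:-→d25:-→d26:-→d27:-→d28:H1→d29:-→d30:- -> H1
  lookup 124.158.101.88: bits 0111110010011110011001010101 walk d0:H3→d1:-→d2:-→d3:-→d4:-→d5:-→d6:-→d7:-→d8:-→d9:-→d10:-→d11:-→d12:H3→d13:-→d14:-→d15:-→d16:-→d17:-→d18:-→d19:-→d20:-→d21:-→d22:-→d23:-→d24:-→d25:-→d26:-→d27:-→d28:H1 -> H1
  del 124.144.0.0/12 (clear depth 12)
  lookup 124.158.101.81: bits 011111001001111001100101010100 walk d0:H3→d1:-→d2:-→d3:-→d4:-→d5:-→d6:-→d7:-→d8:-→d9:-→d10:-→d11:-→d12:-→d13:-→d14:-→d15:-→d16:-→d17:-→d18:-→d19:-→d20:-→d21:-→d22:-→d23:-→d24:-→d25:-→d26:-→d27:-→d28:H1→d29:-→d30:- -> H1
  + 199.245.42.162/32 (H0) depth=32
  + 0.0.0.0/1 (H1) depth=1
  lookup 199.245.42.17: bits 110001111111010100101010 walk d0:H3→d1:-→d2:-→d3:-→d4:-→d5:-→d6:-→d7:-→d8:-→d9:-→d10:-→d11:-→d12:-→d13:-→d14:-→d15:-→d16:-→d17:-→d18:-→d19:H0→d20:-→d21:-→d22:-→d23:-→d24:H3 -> H3
  + 124.158.96.0/20 (H1) depth=20
  + 199.245.42.128/26 (H2) depth=26
  lookup 165.103.86.200: bits 1 walk d0:H3→d1:- -> H3

== LOOKUPS ==
["H2","H3","H1","H3","H1","H1","H1","H3","H3"]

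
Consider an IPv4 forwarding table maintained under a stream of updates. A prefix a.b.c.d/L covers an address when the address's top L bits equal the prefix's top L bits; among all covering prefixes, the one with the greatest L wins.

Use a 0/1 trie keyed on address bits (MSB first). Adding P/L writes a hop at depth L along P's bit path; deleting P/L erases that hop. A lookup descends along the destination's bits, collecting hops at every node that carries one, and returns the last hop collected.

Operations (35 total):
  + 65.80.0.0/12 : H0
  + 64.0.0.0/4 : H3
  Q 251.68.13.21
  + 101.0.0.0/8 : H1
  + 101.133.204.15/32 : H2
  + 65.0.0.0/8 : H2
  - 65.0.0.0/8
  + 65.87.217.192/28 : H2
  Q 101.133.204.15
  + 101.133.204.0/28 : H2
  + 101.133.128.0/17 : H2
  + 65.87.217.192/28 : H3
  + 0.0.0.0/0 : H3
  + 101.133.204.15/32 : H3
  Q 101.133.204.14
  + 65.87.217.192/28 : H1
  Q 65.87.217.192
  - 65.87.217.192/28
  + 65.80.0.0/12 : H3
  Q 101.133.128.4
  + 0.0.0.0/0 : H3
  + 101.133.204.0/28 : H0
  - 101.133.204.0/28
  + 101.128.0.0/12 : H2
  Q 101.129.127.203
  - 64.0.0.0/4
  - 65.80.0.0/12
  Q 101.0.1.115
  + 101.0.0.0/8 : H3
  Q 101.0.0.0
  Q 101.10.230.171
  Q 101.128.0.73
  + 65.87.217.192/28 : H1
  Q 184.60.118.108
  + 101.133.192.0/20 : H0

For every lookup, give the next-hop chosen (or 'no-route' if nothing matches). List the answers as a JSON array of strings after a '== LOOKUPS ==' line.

Process each operation:
  add 65.80.0.0/12 -> H0 at depth 12
  add 64.0.0.0/4 -> H3 at depth 4
  ? 251.68.13.21  path d0:-  best=no-route
  add 101.0.0.0/8 -> H1 at depth 8
  add 101.133.204.15/32 -> H2 at depth 32
  add 65.0.0.0/8 -> H2 at depth 8
  - 65.0.0.0/8 clear@8
  add 65.87.217.192/28 -> H2 at depth 28
  ? 101.133.204.15  path d0:-→d1:-→d2:-→d3:-→d4:-→d5:-→d6:-→d7:-→d8:H1→d9:-→d10:-→d11:-→d12:-→d13:-→d14:-→d15:-→d16:-→d17:-→d18:-→d19:-→d20:-→d21:-→d22:-→d23:-→d24:-→d25:-→d26:-→d27:-→d28:-→d29:-→d30:-→d31:-→d32:H2  best=H2
  add 101.133.204.0/28 -> H2 at depth 28
  add 101.133.128.0/17 -> H2 at depth 17
  add 65.87.217.192/28 -> H3 at depth 28
  add 0.0.0.0/0 -> H3 at depth 0
  add 101.133.204.15/32 -> H3 at depth 32
  ? 101.133.204.14  path d0:H3→d1:-→d2:-→d3:-→d4:-→d5:-→d6:-→d7:-→d8:H1→d9:-→d10:-→d11:-→d12:-→d13:-→d14:-→d15:-→d16:-→d17:H2→d18:-→d19:-→d20:-→d21:-→d22:-→d23:-→d24:-→d25:-→d26:-→d27:-→d28:H2→d29:-→d30:-→d31:-  best=H2
  add 65.87.217.192/28 -> H1 at depth 28
  ? 65.87.217.192  path d0:H3→d1:-→d2:-→d3:-→d4:H3→d5:-→d6:-→d7:-→d8:-→d9:-→d10:-→d11:-→d12:H0→d13:-→d14:-→d15:-→d16:-→d17:-→d18:-→d19:-→d20:-→d21:-→d22:-→d23:-→d24:-→d25:-→d26:-→d27:-→d28:H1  best=H1
  - 65.87.217.192/28 clear@28
  add 65.80.0.0/12 -> H3 at depth 12
  ? 101.133.128.4  path d0:H3→d1:-→d2:-→d3:-→d4:-→d5:-→d6:-→d7:-→d8:H1→d9:-→d10:-→d11:-→d12:-→d13:-→d14:-→d15:-→d16:-→d17:H2  best=H2
  add 0.0.0.0/0 -> H3 at depth 0
  add 101.133.204.0/28 -> H0 at depth 28
  - 101.133.204.0/28 clear@28
  add 101.128.0.0/12 -> H2 at depth 12
  ? 101.129.127.203  path d0:H3→d1:-→d2:-→d3:-→d4:-→d5:-→d6:-→d7:-→d8:H1→d9:-→d10:-→d11:-→d12:H2→d13:-  best=H2
  - 64.0.0.0/4 clear@4
  - 65.80.0.0/12 clear@12
  ? 101.0.1.115  path d0:H3→d1:-→d2:-→d3:-→d4:-→d5:-→d6:-→d7:-→d8:H1  best=H1
  add 101.0.0.0/8 -> H3 at depth 8
  ? 101.0.0.0  path d0:H3→d1:-→d2:-→d3:-→d4:-→d5:-→d6:-→d7:-→d8:H3  best=H3
  ? 101.10.230.171  path d0:H3→d1:-→d2:-→d3:-→d4:-→d5:-→d6:-→d7:-→d8:H3  best=H3
  ? 101.128.0.73  path d0:H3→d1:-→d2:-→d3:-→d4:-→d5:-→d6:-→d7:-→d8:H3→d9:-→d10:-→d11:-→d12:H2→d13:-  best=H2
  add 65.87.217.192/28 -> H1 at depth 28
  ? 184.60.118.108  path d0:H3  best=H3
  add 101.133.192.0/20 -> H0 at depth 20

== LOOKUPS ==
["no-route","H2","H2","H1","H2","H2","H1","H3","H3","H2","H3"]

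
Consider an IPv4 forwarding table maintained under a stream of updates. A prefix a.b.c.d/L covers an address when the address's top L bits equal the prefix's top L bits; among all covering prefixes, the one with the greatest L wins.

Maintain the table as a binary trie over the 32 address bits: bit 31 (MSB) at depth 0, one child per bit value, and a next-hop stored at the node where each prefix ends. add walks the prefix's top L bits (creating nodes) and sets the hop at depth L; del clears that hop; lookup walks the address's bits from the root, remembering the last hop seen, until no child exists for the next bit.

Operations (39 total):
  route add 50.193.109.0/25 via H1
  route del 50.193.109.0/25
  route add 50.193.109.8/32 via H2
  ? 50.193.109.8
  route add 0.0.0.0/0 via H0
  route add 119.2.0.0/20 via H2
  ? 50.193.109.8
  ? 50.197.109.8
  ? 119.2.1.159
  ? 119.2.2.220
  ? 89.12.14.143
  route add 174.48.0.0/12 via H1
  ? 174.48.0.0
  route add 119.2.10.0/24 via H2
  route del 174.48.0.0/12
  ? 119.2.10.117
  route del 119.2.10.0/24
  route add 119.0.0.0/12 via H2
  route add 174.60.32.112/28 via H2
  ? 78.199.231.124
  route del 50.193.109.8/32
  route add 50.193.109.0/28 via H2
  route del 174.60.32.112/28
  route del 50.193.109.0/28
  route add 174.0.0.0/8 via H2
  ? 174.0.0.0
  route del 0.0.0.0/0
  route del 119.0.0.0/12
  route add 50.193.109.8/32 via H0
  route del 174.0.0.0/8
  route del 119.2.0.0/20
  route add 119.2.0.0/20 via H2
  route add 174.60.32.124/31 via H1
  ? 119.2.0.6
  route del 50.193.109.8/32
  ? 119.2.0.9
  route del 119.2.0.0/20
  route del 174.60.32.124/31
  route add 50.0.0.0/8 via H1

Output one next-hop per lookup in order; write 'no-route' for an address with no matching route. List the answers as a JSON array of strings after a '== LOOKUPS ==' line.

Process each operation:
  add 50.193.109.0/25 -> H1 at depth 25
  del 50.193.109.0/25 (clear depth 25)
  add 50.193.109.8/32 -> H2 at depth 32
  Q 50.193.109.8: descend 00110010110000010110110100001000 ; hops seen [H2] ; pick H2
  add 0.0.0.0/0 -> H0 at depth 0
  add 119.2.0.0/20 -> H2 at depth 20
  Q 50.193.109.8: descend 00110010110000010110110100001000 ; hops seen [H0,H2] ; pick H2
  Q 50.197.109.8: descend 0011001011000 ; hops seen [H0] ; pick H0
  Q 119.2.1.159: descend 01110111000000100000 ; hops seen [H0,H2] ; pick H2
  Q 119.2.2.220: descend 01110111000000100000 ; hops seen [H0,H2] ; pick H2
  Q 89.12.14.143: descend 01 ; hops seen [H0] ; pick H0
  add 174.48.0.0/12 -> H1 at depth 12
  Q 174.48.0.0: descend 101011100011 ; hops seen [H0,H1] ; pick H1
  add 119.2.10.0/24 -> H2 at depth 24
  del 174.48.0.0/12 (clear depth 12)
  Q 119.2.10.117: descend 011101110000001000001010 ; hops seen [H0,H2,H2] ; pick H2
  del 119.2.10.0/24 (clear depth 24)
  add 119.0.0.0/12 -> H2 at depth 12
  add 174.60.32.112/28 -> H2 at depth 28
  Q 78.199.231.124: descend 01 ; hops seen [H0] ; pick H0
  del 50.193.109.8/32 (clear depth 32)
  add 50.193.109.0/28 -> H2 at depth 28
  del 174.60.32.112/28 (clear depth 28)
  del 50.193.109.0/28 (clear depth 28)
  add 174.0.0.0/8 -> H2 at depth 8
  Q 174.0.0.0: descend 1010111000 ; hops seen [H0,H2] ; pick H2
  del 0.0.0.0/0 (clear depth 0)
  del 119.0.0.0/12 (clear depth 12)
  add 50.193.109.8/32 -> H0 at depth 32
  del 174.0.0.0/8 (clear depth 8)
  del 119.2.0.0/20 (clear depth 20)
  add 119.2.0.0/20 -> H2 at depth 20
  add 174.60.32.124/31 -> H1 at depth 31
  Q 119.2.0.6: descend 01110111000000100000 ; hops seen [H2] ; pick H2
  del 50.193.109.8/32 (clear depth 32)
  Q 119.2.0.9: descend 01110111000000100000 ; hops seen [H2] ; pick H2
  del 119.2.0.0/20 (clear depth 20)
  del 174.60.32.124/31 (clear depth 31)
  add 50.0.0.0/8 -> H1 at depth 8

== LOOKUPS ==
["H2","H2","H0","H2","H2","H0","H1","H2","H0","H2","H2","H2"]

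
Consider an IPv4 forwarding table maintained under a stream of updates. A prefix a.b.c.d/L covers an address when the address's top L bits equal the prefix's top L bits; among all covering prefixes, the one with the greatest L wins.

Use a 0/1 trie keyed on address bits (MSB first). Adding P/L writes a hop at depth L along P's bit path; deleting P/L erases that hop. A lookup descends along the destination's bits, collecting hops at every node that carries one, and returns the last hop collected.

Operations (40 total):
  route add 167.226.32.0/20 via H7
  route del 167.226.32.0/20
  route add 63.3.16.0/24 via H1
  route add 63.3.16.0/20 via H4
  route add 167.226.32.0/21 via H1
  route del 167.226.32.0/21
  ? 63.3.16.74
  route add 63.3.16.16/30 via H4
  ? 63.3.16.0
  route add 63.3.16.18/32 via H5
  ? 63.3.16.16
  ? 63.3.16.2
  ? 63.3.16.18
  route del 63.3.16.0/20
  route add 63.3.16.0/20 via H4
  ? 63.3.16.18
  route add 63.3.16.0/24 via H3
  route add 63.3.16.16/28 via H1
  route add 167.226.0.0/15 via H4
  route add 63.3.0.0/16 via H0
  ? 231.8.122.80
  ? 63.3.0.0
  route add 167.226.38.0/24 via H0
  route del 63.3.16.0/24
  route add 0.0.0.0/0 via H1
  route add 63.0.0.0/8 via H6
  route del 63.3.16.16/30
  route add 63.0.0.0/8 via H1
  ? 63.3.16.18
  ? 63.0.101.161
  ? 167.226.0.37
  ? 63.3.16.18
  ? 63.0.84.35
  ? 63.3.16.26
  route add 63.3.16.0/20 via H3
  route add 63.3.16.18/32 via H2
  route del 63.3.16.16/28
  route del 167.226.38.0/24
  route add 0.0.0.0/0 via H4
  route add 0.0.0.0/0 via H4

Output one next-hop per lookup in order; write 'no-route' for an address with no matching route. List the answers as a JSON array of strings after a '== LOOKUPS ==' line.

Process each operation:
  + 167.226.32.0/20 (H7) depth=20
  del 167.226.32.0/20 (clear depth 20)
  + 63.3.16.0/24 (H1) depth=24
  + 63.3.16.0/20 (H4) depth=20
  + 167.226.32.0/21 (H1) depth=21
  del 167.226.32.0/21 (clear depth 21)
  lookup 63.3.16.74: bits 001111110000001100010000 walk d0:-→d1:-→d2:-→d3:-→d4:-→d5:-→d6:-→d7:-→d8:-→d9:-→d10:-→d11:-→d12:-→d13:-→d14:-→d15:-→d16:-→d17:-→d18:-→d19:-→d20:H4→d21:-→d22:-→d23:-→d24:H1 -> H1
  + 63.3.16.16/30 (H4) depth=30
  lookup 63.3.16.0: bits 001111110000001100010000000 walk d0:-→d1:-→d2:-→d3:-→d4:-→d5:-→d6:-→d7:-→d8:-→d9:-→d10:-→d11:-→d12:-→d13:-→d14:-→d15:-→d16:-→d17:-→d18:-→d19:-→d20:H4→d21:-→d22:-→d23:-→d24:H1→d25:-→d26:-→d27:- -> H1
  + 63.3.16.18/32 (H5) depth=32
  lookup 63.3.16.16: bits 001111110000001100010000000100 walk d0:-→d1:-→d2:-→d3:-→d4:-→d5:-→d6:-→d7:-→d8:-→d9:-→d10:-→d11:-→d12:-→d13:-→d14:-→d15:-→d16:-→d17:-→d18:-→d19:-→d20:H4→d21:-→d22:-→d23:-→d24:H1→d25:-→d26:-→d27:-→d28:-→d29:-→d30:H4 -> H4
  lookup 63.3.16.2: bits 001111110000001100010000000 walk d0:-→d1:-→d2:-→d3:-→d4:-→d5:-→d6:-→d7:-→d8:-→d9:-→d10:-→d11:-→d12:-→d13:-→d14:-→d15:-→d16:-→d17:-→d18:-→d19:-→d20:H4→d21:-→d22:-→d23:-→d24:H1→d25:-→d26:-→d27:- -> H1
  lookup 63.3.16.18: bits 00111111000000110001000000010010 walk d0:-→d1:-→d2:-→d3:-→d4:-→d5:-→d6:-→d7:-→d8:-→d9:-→d10:-→d11:-→d12:-→d13:-→d14:-→d15:-→d16:-→d17:-→d18:-→d19:-→d20:H4→d21:-→d22:-→d23:-→d24:H1→d25:-→d26:-→d27:-→d28:-→d29:-→d30:H4→d31:-→d32:H5 -> H5
  del 63.3.16.0/20 (clear depth 20)
  + 63.3.16.0/20 (H4) depth=20
  lookup 63.3.16.18: bits 00111111000000110001000000010010 walk d0:-→d1:-→d2:-→d3:-→d4:-→d5:-→d6:-→d7:-→d8:-→d9:-→d10:-→d11:-→d12:-→d13:-→d14:-→d15:-→d16:-→d17:-→d18:-→d19:-→d20:H4→d21:-→d22:-→d23:-→d24:H1→d25:-→d26:-→d27:-→d28:-→d29:-→d30:H4→d31:-→d32:H5 -> H5
  + 63.3.16.0/24 (H3) depth=24
  + 63.3.16.16/28 (H1) depth=28
  + 167.226.0.0/15 (H4) depth=15
  + 63.3.0.0/16 (H0) depth=16
  lookup 231.8.122.80: bits 1 walk d0:-→d1:- -> no-route
  lookup 63.3.0.0: bits 0011111100000011000 walk d0:-→d1:-→d2:-→d3:-→d4:-→d5:-→d6:-→d7:-→d8:-→d9:-→d10:-→d11:-→d12:-→d13:-→d14:-→d15:-→d16:H0→d17:-→d18:-→d19:- -> H0
  + 167.226.38.0/24 (H0) depth=24
  del 63.3.16.0/24 (clear depth 24)
  + 0.0.0.0/0 (H1) depth=0
  + 63.0.0.0/8 (H6) depth=8
  del 63.3.16.16/30 (clear depth 30)
  + 63.0.0.0/8 (H1) depth=8
  lookup 63.3.16.18: bits 00111111000000110001000000010010 walk d0:H1→d1:-→d2:-→d3:-→d4:-→d5:-→d6:-→d7:-→d8:H1→d9:-→d10:-→d11:-→d12:-→d13:-→d14:-→d15:-→d16:H0→d17:-→d18:-→d19:-→d20:H4→d21:-→d22:-→d23:-→d24:-→d25:-→d26:-→d27:-→d28:H1→d29:-→d30:-→d31:-→d32:H5 -> H5
  lookup 63.0.101.161: bits 00111111000000 walk d0:H1→d1:-→d2:-→d3:-→d4:-→d5:-→d6:-→d7:-→d8:H1→d9:-→d10:-→d11:-→d12:-→d13:-→d14:- -> H1
  lookup 167.226.0.37: bits 101001111110001000 walk d0:H1→d1:-→d2:-→d3:-→d4:-→d5:-→d6:-→d7:-→d8:-→d9:-→d10:-→d11:-→d12:-→d13:-→d14:-→d15:H4→d16:-→d17:-→d18:- -> H4
  lookup 63.3.16.18: bits 00111111000000110001000000010010 walk d0:H1→d1:-→d2:-→d3:-→d4:-→d5:-→d6:-→d7:-→d8:H1→d9:-→d10:-→d11:-→d12:-→d13:-→d14:-→d15:-→d16:H0→d17:-→d18:-→d19:-→d20:H4→d21:-→d22:-→d23:-→d24:-→d25:-→d26:-→d27:-→d28:H1→d29:-→d30:-→d31:-→d32:H5 -> H5
  lookup 63.0.84.35: bits 00111111000000 walk d0:H1→d1:-→d2:-→d3:-→d4:-→d5:-→d6:-→d7:-→d8:H1→d9:-→d10:-→d11:-→d12:-→d13:-→d14:- -> H1
  lookup 63.3.16.26: bits 0011111100000011000100000001 walk d0:H1→d1:-→d2:-→d3:-→d4:-→d5:-→d6:-→d7:-→d8:H1→d9:-→d10:-→d11:-→d12:-→d13:-→d14:-→d15:-→d16:H0→d17:-→d18:-→d19:-→d20:H4→d21:-→d22:-→d23:-→d24:-→d25:-→d26:-→d27:-→d28:H1 -> H1
  + 63.3.16.0/20 (H3) depth=20
  + 63.3.16.18/32 (H2) depth=32
  del 63.3.16.16/28 (clear depth 28)
  del 167.226.38.0/24 (clear depth 24)
  + 0.0.0.0/0 (H4) depth=0
  + 0.0.0.0/0 (H4) depth=0

== LOOKUPS ==
["H1","H1","H4","H1","H5","H5","no-route","H0","H5","H1","H4","H5","H1","H1"]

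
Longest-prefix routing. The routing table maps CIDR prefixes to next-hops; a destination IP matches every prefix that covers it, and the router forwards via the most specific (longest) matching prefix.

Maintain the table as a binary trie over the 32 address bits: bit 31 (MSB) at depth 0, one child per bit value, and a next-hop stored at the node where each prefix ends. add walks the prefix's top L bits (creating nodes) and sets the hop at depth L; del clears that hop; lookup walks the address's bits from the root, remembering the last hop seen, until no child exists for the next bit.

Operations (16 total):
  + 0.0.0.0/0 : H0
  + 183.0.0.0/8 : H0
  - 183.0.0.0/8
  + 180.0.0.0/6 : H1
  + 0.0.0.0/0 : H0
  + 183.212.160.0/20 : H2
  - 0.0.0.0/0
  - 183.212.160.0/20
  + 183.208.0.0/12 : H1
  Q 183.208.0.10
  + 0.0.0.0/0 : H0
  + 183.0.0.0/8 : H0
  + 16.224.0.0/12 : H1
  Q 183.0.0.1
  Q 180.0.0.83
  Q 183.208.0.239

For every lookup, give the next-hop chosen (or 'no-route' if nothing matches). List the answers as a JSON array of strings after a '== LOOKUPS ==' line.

Apply in order:
  + 0.0.0.0/0 (H0) depth=0
  + 183.0.0.0/8 (H0) depth=8
  del 183.0.0.0/8 (clear depth 8)
  + 180.0.0.0/6 (H1) depth=6
  + 0.0.0.0/0 (H0) depth=0
  + 183.212.160.0/20 (H2) depth=20
  del 0.0.0.0/0 (clear depth 0)
  del 183.212.160.0/20 (clear depth 20)
  + 183.208.0.0/12 (H1) depth=12
  ? 183.208.0.10  path d0:-→d1:-→d2:-→d3:-→d4:-→d5:-→d6:H1→d7:-→d8:-→d9:-→d10:-→d11:-→d12:H1→d13:-  best=H1
  + 0.0.0.0/0 (H0) depth=0
  + 183.0.0.0/8 (H0) depth=8
  + 16.224.0.0/12 (H1) depth=12
  ? 183.0.0.1  path d0:H0→d1:-→d2:-→d3:-→d4:-→d5:-→d6:H1→d7:-→d8:H0  best=H0
  ? 180.0.0.83  path d0:H0→d1:-→d2:-→d3:-→d4:-→d5:-→d6:H1  best=H1
  ? 183.208.0.239  path d0:H0→d1:-→d2:-→d3:-→d4:-→d5:-→d6:H1→d7:-→d8:H0→d9:-→d10:-→d11:-→d12:H1→d13:-  best=H1

== LOOKUPS ==
["H1","H0","H1","H1"]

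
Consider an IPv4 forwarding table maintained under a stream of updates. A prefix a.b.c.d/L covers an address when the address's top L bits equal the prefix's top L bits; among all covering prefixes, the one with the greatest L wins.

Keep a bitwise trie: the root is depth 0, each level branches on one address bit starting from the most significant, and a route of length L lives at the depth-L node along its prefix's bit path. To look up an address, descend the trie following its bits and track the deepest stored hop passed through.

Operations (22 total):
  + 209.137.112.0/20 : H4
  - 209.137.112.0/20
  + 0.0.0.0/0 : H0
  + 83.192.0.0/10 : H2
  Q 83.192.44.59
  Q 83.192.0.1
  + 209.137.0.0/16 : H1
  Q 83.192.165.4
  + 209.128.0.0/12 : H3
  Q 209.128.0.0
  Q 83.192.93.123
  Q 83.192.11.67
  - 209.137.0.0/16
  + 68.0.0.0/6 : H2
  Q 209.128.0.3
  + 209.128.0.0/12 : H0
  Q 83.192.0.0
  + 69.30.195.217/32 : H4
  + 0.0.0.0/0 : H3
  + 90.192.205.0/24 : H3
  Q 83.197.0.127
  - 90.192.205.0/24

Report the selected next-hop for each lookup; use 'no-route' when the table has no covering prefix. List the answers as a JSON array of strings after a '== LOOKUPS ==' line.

Trace:
  add 209.137.112.0/20 -> H4 at depth 20
  del 209.137.112.0/20 (clear depth 20)
  add 0.0.0.0/0 -> H0 at depth 0
  add 83.192.0.0/10 -> H2 at depth 10
  Q 83.192.44.59: descend 0101001111 ; hops seen [H0,H2] ; pick H2
  Q 83.192.0.1: descend 0101001111 ; hops seen [H0,H2] ; pick H2
  add 209.137.0.0/16 -> H1 at depth 16
  Q 83.192.165.4: descend 0101001111 ; hops seen [H0,H2] ; pick H2
  add 209.128.0.0/12 -> H3 at depth 12
  Q 209.128.0.0: descend 110100011000 ; hops seen [H0,H3] ; pick H3
  Q 83.192.93.123: descend 0101001111 ; hops seen [H0,H2] ; pick H2
  Q 83.192.11.67: descend 0101001111 ; hops seen [H0,H2] ; pick H2
  del 209.137.0.0/16 (clear depth 16)
  add 68.0.0.0/6 -> H2 at depth 6
  Q 209.128.0.3: descend 110100011000 ; hops seen [H0,H3] ; pick H3
  add 209.128.0.0/12 -> H0 at depth 12
  Q 83.192.0.0: descend 0101001111 ; hops seen [H0,H2] ; pick H2
  add 69.30.195.217/32 -> H4 at depth 32
  add 0.0.0.0/0 -> H3 at depth 0
  add 90.192.205.0/24 -> H3 at depth 24
  Q 83.197.0.127: descend 0101001111 ; hops seen [H3,H2] ; pick H2
  del 90.192.205.0/24 (clear depth 24)

== LOOKUPS ==
["H2","H2","H2","H3","H2","H2","H3","H2","H2"]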